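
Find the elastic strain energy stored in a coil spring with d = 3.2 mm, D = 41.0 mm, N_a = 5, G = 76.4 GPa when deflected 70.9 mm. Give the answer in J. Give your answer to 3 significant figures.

k = Gd⁴/(8D³N_a) = (76.4×10³)(3.2⁴)/(8·41.0³·5) = 2.9059 N/mm
U = ½kδ² = 0.5 × 2.9059 × 70.9² = 7303.7 N·mm = 7.3037 J

7.30 J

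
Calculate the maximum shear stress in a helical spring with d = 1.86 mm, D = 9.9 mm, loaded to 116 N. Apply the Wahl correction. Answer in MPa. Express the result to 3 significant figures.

Spring index C = D/d = 9.9/1.86 = 5.3226
K_W = (4C−1)/(4C−4) + 0.615/C = 20.290/17.290 + 0.1155 = 1.2891
τ₀ = 8FD/(πd³) = 8·116·9.9/(π·1.86³) = 9187.2/20.216 = 454.46 MPa
τ_max = K·τ₀ = 1.2891 × 454.46 = 585.82 MPa

586 MPa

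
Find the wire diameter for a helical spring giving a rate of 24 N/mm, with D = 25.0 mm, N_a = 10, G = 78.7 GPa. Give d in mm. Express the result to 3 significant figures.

4.42 mm

d = (8D³N_a·k / G)^(1/4) = (8·25.0³·10·24 / (78.7×10³))^0.25
  = (381.19)^0.25 = 4.4186 mm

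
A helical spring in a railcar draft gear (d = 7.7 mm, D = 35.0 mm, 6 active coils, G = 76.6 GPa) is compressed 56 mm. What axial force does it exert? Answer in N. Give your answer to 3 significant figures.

k = Gd⁴/(8D³N_a) = (76.6×10³)(7.7⁴)/(8·35.0³·6) = 130.84 N/mm
F = k·δ = 130.84 × 56 = 7327.1 N

7330 N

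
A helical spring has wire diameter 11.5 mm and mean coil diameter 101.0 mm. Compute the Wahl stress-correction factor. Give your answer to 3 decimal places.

C = D/d = 101.0/11.5 = 8.7826
K_W = (4C−1)/(4C−4) + 0.615/C = 34.130/31.130 + 0.0700 = 1.1664

1.166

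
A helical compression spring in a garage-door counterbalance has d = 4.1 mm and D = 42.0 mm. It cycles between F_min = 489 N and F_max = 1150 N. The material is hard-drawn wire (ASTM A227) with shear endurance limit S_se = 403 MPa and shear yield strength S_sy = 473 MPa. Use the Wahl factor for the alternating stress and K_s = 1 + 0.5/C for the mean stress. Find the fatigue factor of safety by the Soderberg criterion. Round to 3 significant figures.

0.234

C = D/d = 42.0/4.1 = 10.2439; K_W = (4C−1)/(4C−4)+0.615/C = 1.1412; K_s = 1+0.5/C = 1.0488
F_a = (F_max−F_min)/2 = 330.5 N; F_m = (F_max+F_min)/2 = 819.5 N
τ_a = K_W·8F_aD/(πd³) = 1.1412 × 512.87 = 585.27 MPa
τ_m = K_s·8F_mD/(πd³) = 1.0488 × 1271.7 = 1333.8 MPa
Soderberg: 1/n_f = τ_a/S_se + τ_m/S_sy = 585.27/403 + 1333.8/473 = 1.45229 + 2.81983 = 4.2721
n_f = 1/4.2721 = 0.2341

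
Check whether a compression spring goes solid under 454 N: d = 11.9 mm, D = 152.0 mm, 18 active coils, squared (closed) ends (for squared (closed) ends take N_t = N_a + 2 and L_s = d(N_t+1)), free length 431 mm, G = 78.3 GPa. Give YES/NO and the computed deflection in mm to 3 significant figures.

NO, δ = 146 mm

k = Gd⁴/(8D³N_a) = (78.3×10³)(11.9⁴)/(8·152.0³·18) = 3.105 N/mm
N_t = 20; L_s = 11.9·21 = 249.9 mm; δ_solid = L₀ − L_s = 431 − 249.9 = 181.1 mm
δ = F/k = 454/3.105 = 146.22 mm
δ < δ_solid → spring does not go solid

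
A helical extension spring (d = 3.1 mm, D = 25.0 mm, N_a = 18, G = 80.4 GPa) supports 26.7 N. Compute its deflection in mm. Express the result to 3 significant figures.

k = Gd⁴/(8D³N_a) = (80.4×10³)(3.1⁴)/(8·25.0³·18) = 3.3 N/mm
δ = F/k = 26.7 / 3.3 = 8.0908 mm

8.09 mm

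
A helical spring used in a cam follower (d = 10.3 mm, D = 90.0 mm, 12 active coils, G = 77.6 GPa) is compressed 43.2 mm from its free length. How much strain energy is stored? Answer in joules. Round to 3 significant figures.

11.6 J

k = Gd⁴/(8D³N_a) = (77.6×10³)(10.3⁴)/(8·90.0³·12) = 12.48 N/mm
U = ½kδ² = 0.5 × 12.48 × 43.2² = 11645 N·mm = 11.645 J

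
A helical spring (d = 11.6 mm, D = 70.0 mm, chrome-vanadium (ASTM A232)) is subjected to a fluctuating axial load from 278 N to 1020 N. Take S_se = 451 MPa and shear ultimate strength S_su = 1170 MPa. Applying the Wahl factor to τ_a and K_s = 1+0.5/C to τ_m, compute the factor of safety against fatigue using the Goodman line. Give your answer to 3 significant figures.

5.37

C = D/d = 70.0/11.6 = 6.0345; K_W = (4C−1)/(4C−4)+0.615/C = 1.2509; K_s = 1+0.5/C = 1.0829
F_a = (F_max−F_min)/2 = 371 N; F_m = (F_max+F_min)/2 = 649 N
τ_a = K_W·8F_aD/(πd³) = 1.2509 × 42.368 = 52.998 MPa
τ_m = K_s·8F_mD/(πd³) = 1.0829 × 74.115 = 80.256 MPa
Goodman: 1/n_f = τ_a/S_se + τ_m/S_su = 52.998/451 + 80.256/1170 = 0.11751 + 0.06860 = 0.18611
n_f = 1/0.18611 = 5.373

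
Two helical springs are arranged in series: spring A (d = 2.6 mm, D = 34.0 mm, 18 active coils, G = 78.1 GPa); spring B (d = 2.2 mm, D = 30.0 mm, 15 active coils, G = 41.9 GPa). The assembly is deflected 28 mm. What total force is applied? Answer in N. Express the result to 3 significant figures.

5.73 N

k_A = Gd⁴/(8D³N_a) = (78.1×10³)(2.6⁴)/(8·34.0³·18) = 0.63059 N/mm
k_B = Gd⁴/(8D³N_a) = (41.9×10³)(2.2⁴)/(8·30.0³·15) = 0.30294 N/mm
Series: 1/k_eq = 1/0.63059 + 1/0.30294 = 4.8868; k_eq = 0.20463 N/mm
F = k_eq·δ = 0.20463·28 = 5.7297 N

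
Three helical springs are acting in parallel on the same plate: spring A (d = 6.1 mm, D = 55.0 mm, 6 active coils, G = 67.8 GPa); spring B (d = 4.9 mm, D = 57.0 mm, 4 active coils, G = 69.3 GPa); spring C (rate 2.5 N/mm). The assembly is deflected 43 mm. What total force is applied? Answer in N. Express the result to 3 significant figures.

k_A = Gd⁴/(8D³N_a) = (67.8×10³)(6.1⁴)/(8·55.0³·6) = 11.755 N/mm
k_B = Gd⁴/(8D³N_a) = (69.3×10³)(4.9⁴)/(8·57.0³·4) = 6.7413 N/mm
Parallel: k_eq = 11.755 + 6.7413 + 2.5 = 20.996 N/mm
F = k_eq·δ = 20.996·43 = 902.84 N

903 N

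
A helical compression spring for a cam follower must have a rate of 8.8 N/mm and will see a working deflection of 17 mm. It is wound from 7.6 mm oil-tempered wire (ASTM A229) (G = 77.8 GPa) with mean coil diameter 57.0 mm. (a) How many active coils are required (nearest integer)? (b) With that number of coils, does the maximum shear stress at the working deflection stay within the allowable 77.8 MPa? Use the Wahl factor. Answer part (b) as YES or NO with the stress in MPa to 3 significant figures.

N_a = Gd⁴/(8D³k) = (77.8×10³)(7.6⁴)/(8·57.0³·8.8) = 19.91 → N_a = 20
Actual rate k = Gd⁴/(8D³·20) = 8.7597 N/mm
Working load F = kδ = 8.7597·17 = 148.91 N
C = 57.0/7.6 = 7.5000; K_W = (4C−1)/(4C−4)+0.615/C = 1.1974
τ_max = K_W·8FD/(πd³) = 1.1974·49.239 = 58.958 MPa
τ_max ≤ 77.8 MPa → acceptable

(a) 20 coils; (b) YES, τ_max = 59.0 MPa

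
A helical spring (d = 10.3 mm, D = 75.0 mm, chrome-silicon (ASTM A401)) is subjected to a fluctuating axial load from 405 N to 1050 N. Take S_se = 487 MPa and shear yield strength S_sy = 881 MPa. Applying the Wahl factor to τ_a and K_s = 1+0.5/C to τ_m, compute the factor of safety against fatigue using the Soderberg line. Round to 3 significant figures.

C = D/d = 75.0/10.3 = 7.2816; K_W = (4C−1)/(4C−4)+0.615/C = 1.2039; K_s = 1+0.5/C = 1.0687
F_a = (F_max−F_min)/2 = 322.5 N; F_m = (F_max+F_min)/2 = 727.5 N
τ_a = K_W·8F_aD/(πd³) = 1.2039 × 56.366 = 67.857 MPa
τ_m = K_s·8F_mD/(πd³) = 1.0687 × 127.15 = 135.88 MPa
Soderberg: 1/n_f = τ_a/S_se + τ_m/S_sy = 67.857/487 + 135.88/881 = 0.13934 + 0.15424 = 0.29357
n_f = 1/0.29357 = 3.406

3.41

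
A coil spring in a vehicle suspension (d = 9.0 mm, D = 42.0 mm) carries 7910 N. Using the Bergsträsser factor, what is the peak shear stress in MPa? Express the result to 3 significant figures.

1530 MPa

Spring index C = D/d = 42.0/9.0 = 4.6667
K_B = (4C+2)/(4C−3) = 20.667/15.667 = 1.3191
τ₀ = 8FD/(πd³) = 8·7910·42.0/(π·9.0³) = 2.65776e+06/2290.2 = 1160.5 MPa
τ_max = K·τ₀ = 1.3191 × 1160.5 = 1530.8 MPa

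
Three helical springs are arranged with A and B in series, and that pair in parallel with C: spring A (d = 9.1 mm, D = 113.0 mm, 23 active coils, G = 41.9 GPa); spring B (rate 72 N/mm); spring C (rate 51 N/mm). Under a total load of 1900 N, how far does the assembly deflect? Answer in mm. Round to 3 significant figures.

36.5 mm

k_A = Gd⁴/(8D³N_a) = (41.9×10³)(9.1⁴)/(8·113.0³·23) = 1.0822 N/mm
Springs A,B series: k_AB = 1/(1/1.0822+1/72) = 1.0662 N/mm; parallel with C: k_eq = 1.0662+51 = 52.066 N/mm
δ = F/k_eq = 1900/52.066 = 36.492 mm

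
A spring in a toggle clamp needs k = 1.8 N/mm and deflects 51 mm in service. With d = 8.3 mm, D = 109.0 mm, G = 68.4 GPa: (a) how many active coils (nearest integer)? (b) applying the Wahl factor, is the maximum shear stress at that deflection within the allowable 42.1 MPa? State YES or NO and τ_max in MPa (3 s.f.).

(a) 17 coils; (b) NO, τ_max = 50.6 MPa

N_a = Gd⁴/(8D³k) = (68.4×10³)(8.3⁴)/(8·109.0³·1.8) = 17.41 → N_a = 17
Actual rate k = Gd⁴/(8D³·17) = 1.8431 N/mm
Working load F = kδ = 1.8431·51 = 93.998 N
C = 109.0/8.3 = 13.1325; K_W = (4C−1)/(4C−4)+0.615/C = 1.1086
τ_max = K_W·8FD/(πd³) = 1.1086·45.63 = 50.588 MPa
τ_max > 42.1 MPa → exceeds allowable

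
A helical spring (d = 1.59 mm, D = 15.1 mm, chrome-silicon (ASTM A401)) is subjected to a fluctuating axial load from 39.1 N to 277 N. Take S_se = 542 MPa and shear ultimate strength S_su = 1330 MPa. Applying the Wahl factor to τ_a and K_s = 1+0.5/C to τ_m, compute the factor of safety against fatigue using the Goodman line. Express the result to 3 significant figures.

0.276

C = D/d = 15.1/1.59 = 9.4969; K_W = (4C−1)/(4C−4)+0.615/C = 1.1530; K_s = 1+0.5/C = 1.0526
F_a = (F_max−F_min)/2 = 118.95 N; F_m = (F_max+F_min)/2 = 158.05 N
τ_a = K_W·8F_aD/(πd³) = 1.1530 × 1137.9 = 1312 MPa
τ_m = K_s·8F_mD/(πd³) = 1.0526 × 1511.9 = 1591.5 MPa
Goodman: 1/n_f = τ_a/S_se + τ_m/S_su = 1312/542 + 1591.5/1330 = 2.42064 + 1.19661 = 3.6172
n_f = 1/3.6172 = 0.2765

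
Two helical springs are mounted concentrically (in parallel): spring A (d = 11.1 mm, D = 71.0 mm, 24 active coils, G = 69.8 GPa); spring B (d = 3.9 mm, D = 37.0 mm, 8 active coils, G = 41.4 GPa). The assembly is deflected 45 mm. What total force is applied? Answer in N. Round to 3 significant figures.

827 N

k_A = Gd⁴/(8D³N_a) = (69.8×10³)(11.1⁴)/(8·71.0³·24) = 15.42 N/mm
k_B = Gd⁴/(8D³N_a) = (41.4×10³)(3.9⁴)/(8·37.0³·8) = 2.9544 N/mm
Parallel: k_eq = 15.42 + 2.9544 = 18.374 N/mm
F = k_eq·δ = 18.374·45 = 826.83 N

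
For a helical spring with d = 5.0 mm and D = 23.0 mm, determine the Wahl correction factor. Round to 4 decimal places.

1.3420

C = D/d = 23.0/5.0 = 4.6000
K_W = (4C−1)/(4C−4) + 0.615/C = 17.400/14.400 + 0.1337 = 1.3420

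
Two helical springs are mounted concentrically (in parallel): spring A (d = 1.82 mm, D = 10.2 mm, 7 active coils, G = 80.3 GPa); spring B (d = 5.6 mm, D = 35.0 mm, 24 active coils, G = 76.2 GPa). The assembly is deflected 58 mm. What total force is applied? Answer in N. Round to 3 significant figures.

k_A = Gd⁴/(8D³N_a) = (80.3×10³)(1.82⁴)/(8·10.2³·7) = 14.826 N/mm
k_B = Gd⁴/(8D³N_a) = (76.2×10³)(5.6⁴)/(8·35.0³·24) = 9.1034 N/mm
Parallel: k_eq = 14.826 + 9.1034 = 23.929 N/mm
F = k_eq·δ = 23.929·58 = 1387.9 N

1390 N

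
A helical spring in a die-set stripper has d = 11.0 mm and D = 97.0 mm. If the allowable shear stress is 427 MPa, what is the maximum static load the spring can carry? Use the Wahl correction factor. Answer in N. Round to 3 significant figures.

1970 N

C = D/d = 97.0/11.0 = 8.8182
K_W = (4C−1)/(4C−4) + 0.615/C = 34.273/31.273 + 0.0697 = 1.1657
τ_max = K·8FD/(πd³) → F_max = τ_allow·πd³/(8DK)
F_max = 427·π·11.0³/(8·97.0·1.1657) = 1.7855e+06/904.56 = 1973.9 N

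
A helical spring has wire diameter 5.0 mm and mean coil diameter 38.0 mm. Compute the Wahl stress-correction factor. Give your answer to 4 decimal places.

1.1946

C = D/d = 38.0/5.0 = 7.6000
K_W = (4C−1)/(4C−4) + 0.615/C = 29.400/26.400 + 0.0809 = 1.1946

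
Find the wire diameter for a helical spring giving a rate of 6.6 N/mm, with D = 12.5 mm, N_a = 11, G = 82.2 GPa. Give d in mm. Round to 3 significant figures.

d = (8D³N_a·k / G)^(1/4) = (8·12.5³·11·6.6 / (82.2×10³))^0.25
  = (13.8)^0.25 = 1.9274 mm

1.93 mm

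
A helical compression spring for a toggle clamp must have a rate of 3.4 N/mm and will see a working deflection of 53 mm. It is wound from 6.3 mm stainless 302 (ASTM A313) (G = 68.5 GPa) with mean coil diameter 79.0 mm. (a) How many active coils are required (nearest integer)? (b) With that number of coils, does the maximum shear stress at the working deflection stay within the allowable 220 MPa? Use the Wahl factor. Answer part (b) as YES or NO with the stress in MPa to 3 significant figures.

N_a = Gd⁴/(8D³k) = (68.5×10³)(6.3⁴)/(8·79.0³·3.4) = 8.046 → N_a = 8
Actual rate k = Gd⁴/(8D³·8) = 3.4197 N/mm
Working load F = kδ = 3.4197·53 = 181.25 N
C = 79.0/6.3 = 12.5397; K_W = (4C−1)/(4C−4)+0.615/C = 1.1140
τ_max = K_W·8FD/(πd³) = 1.1140·145.82 = 162.45 MPa
τ_max ≤ 220 MPa → acceptable

(a) 8 coils; (b) YES, τ_max = 162 MPa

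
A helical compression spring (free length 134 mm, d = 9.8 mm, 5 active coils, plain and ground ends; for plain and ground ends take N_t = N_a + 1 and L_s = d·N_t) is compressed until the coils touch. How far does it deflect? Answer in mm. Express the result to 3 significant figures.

75.2 mm

N_t = 6; L_s = 9.8·6 = 58.8 mm
δ_solid = L₀ − L_s = 134 − 58.8 = 75.2 mm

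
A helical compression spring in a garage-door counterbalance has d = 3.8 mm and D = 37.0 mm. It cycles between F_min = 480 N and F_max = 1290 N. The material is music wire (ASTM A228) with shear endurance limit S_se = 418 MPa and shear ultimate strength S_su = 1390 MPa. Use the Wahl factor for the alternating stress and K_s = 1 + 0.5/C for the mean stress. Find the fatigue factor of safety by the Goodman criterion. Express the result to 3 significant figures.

C = D/d = 37.0/3.8 = 9.7368; K_W = (4C−1)/(4C−4)+0.615/C = 1.1490; K_s = 1+0.5/C = 1.0514
F_a = (F_max−F_min)/2 = 405 N; F_m = (F_max+F_min)/2 = 885 N
τ_a = K_W·8F_aD/(πd³) = 1.1490 × 695.42 = 799.04 MPa
τ_m = K_s·8F_mD/(πd³) = 1.0514 × 1519.6 = 1597.7 MPa
Goodman: 1/n_f = τ_a/S_se + τ_m/S_su = 799.04/418 + 1597.7/1390 = 1.91158 + 1.14939 = 3.061
n_f = 1/3.061 = 0.3267

0.327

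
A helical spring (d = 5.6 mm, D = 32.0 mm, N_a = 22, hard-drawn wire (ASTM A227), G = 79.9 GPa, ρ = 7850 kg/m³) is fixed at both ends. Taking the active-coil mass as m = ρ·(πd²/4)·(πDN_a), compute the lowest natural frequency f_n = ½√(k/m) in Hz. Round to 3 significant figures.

k = Gd⁴/(8D³N_a) = (79.9×10³)(5.6⁴)/(8·32.0³·22) = 13.625 N/mm = 13625 N/m
Wire length L = πDN_a = π·32.0·22 = 2211.7 mm
m = ρ·(πd²/4)·L = 7850 × 24.63×10⁻⁶ m² × 2.2117 m = 0.42762 kg
f_n = ½√(k/m) = 0.5·√(13625/0.42762) = 0.5·√(31862) = 89.25 Hz

89.3 Hz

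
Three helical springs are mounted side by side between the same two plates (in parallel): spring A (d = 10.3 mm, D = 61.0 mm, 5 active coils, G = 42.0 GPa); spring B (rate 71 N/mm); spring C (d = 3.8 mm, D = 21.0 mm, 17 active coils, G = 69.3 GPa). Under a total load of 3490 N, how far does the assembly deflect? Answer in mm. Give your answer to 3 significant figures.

k_A = Gd⁴/(8D³N_a) = (42.0×10³)(10.3⁴)/(8·61.0³·5) = 52.065 N/mm
k_C = Gd⁴/(8D³N_a) = (69.3×10³)(3.8⁴)/(8·21.0³·17) = 11.473 N/mm
Parallel: k_eq = 52.065 + 71 + 11.473 = 134.54 N/mm
δ = F/k_eq = 3490/134.54 = 25.941 mm

25.9 mm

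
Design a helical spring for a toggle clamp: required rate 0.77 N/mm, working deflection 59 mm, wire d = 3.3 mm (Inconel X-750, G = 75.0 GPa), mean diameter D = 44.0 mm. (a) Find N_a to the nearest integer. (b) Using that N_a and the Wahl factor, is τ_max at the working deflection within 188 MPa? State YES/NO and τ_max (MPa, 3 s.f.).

N_a = Gd⁴/(8D³k) = (75.0×10³)(3.3⁴)/(8·44.0³·0.77) = 16.95 → N_a = 17
Actual rate k = Gd⁴/(8D³·17) = 0.76775 N/mm
Working load F = kδ = 0.76775·59 = 45.297 N
C = 44.0/3.3 = 13.3333; K_W = (4C−1)/(4C−4)+0.615/C = 1.1069
τ_max = K_W·8FD/(πd³) = 1.1069·141.23 = 156.33 MPa
τ_max ≤ 188 MPa → acceptable

(a) 17 coils; (b) YES, τ_max = 156 MPa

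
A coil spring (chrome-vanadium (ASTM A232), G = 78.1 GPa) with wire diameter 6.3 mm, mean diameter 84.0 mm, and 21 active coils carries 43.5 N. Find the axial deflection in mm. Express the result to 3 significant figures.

35.2 mm

k = Gd⁴/(8D³N_a) = (78.1×10³)(6.3⁴)/(8·84.0³·21) = 1.2356 N/mm
δ = F/k = 43.5 / 1.2356 = 35.207 mm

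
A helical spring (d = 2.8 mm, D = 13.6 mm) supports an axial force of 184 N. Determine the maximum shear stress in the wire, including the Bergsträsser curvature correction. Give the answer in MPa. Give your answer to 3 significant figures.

Spring index C = D/d = 13.6/2.8 = 4.8571
K_B = (4C+2)/(4C−3) = 21.429/16.429 = 1.3043
τ₀ = 8FD/(πd³) = 8·184·13.6/(π·2.8³) = 20019.2/68.964 = 290.28 MPa
τ_max = K·τ₀ = 1.3043 × 290.28 = 378.63 MPa

379 MPa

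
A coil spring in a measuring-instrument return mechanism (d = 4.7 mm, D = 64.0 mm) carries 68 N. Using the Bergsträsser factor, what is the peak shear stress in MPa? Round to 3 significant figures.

117 MPa

Spring index C = D/d = 64.0/4.7 = 13.6170
K_B = (4C+2)/(4C−3) = 56.468/51.468 = 1.0971
τ₀ = 8FD/(πd³) = 8·68·64.0/(π·4.7³) = 34816/326.17 = 106.74 MPa
τ_max = K·τ₀ = 1.0971 × 106.74 = 117.11 MPa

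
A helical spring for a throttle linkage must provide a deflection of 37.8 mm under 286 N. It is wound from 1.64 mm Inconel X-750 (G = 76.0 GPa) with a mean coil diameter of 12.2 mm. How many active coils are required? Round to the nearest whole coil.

5

Required rate k = F/δ = 286/37.8 = 7.5661 N/mm
N_a = Gd⁴/(8D³k) = (76.0×10³ × 1.64⁴)/(8 × 12.2³ × 7.5661)
    = 549780 / 109912 = 5.002 → 5 coils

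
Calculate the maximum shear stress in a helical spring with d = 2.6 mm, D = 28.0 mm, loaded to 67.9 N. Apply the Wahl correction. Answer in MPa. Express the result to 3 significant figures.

Spring index C = D/d = 28.0/2.6 = 10.7692
K_W = (4C−1)/(4C−4) + 0.615/C = 42.077/39.077 + 0.0571 = 1.1339
τ₀ = 8FD/(πd³) = 8·67.9·28.0/(π·2.6³) = 15209.6/55.217 = 275.45 MPa
τ_max = K·τ₀ = 1.1339 × 275.45 = 312.33 MPa

312 MPa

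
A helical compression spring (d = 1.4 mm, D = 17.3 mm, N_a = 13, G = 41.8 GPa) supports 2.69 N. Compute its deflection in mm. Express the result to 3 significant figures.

k = Gd⁴/(8D³N_a) = (41.8×10³)(1.4⁴)/(8·17.3³·13) = 0.29821 N/mm
δ = F/k = 2.69 / 0.29821 = 9.0206 mm

9.02 mm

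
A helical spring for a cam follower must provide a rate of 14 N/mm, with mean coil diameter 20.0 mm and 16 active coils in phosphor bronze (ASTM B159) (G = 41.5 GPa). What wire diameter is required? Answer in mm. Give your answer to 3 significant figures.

d = (8D³N_a·k / G)^(1/4) = (8·20.0³·16·14 / (41.5×10³))^0.25
  = (345.45)^0.25 = 4.3112 mm

4.31 mm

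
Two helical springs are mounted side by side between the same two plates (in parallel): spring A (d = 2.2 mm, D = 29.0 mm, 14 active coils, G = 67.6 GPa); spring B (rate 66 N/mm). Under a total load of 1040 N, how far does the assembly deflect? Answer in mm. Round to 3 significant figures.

k_A = Gd⁴/(8D³N_a) = (67.6×10³)(2.2⁴)/(8·29.0³·14) = 0.57973 N/mm
Parallel: k_eq = 0.57973 + 66 = 66.58 N/mm
δ = F/k_eq = 1040/66.58 = 15.62 mm

15.6 mm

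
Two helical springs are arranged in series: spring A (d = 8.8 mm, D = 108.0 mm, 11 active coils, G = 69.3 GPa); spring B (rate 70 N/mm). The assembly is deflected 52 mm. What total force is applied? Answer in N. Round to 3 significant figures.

k_A = Gd⁴/(8D³N_a) = (69.3×10³)(8.8⁴)/(8·108.0³·11) = 3.749 N/mm
Series: 1/k_eq = 1/3.749 + 1/70 = 0.28103; k_eq = 3.5584 N/mm
F = k_eq·δ = 3.5584·52 = 185.04 N

185 N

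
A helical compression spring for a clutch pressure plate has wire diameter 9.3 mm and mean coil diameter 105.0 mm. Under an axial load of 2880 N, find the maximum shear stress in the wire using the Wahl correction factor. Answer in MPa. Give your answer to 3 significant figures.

1080 MPa

Spring index C = D/d = 105.0/9.3 = 11.2903
K_W = (4C−1)/(4C−4) + 0.615/C = 44.161/41.161 + 0.0545 = 1.1274
τ₀ = 8FD/(πd³) = 8·2880·105.0/(π·9.3³) = 2.4192e+06/2527 = 957.36 MPa
τ_max = K·τ₀ = 1.1274 × 957.36 = 1079.3 MPa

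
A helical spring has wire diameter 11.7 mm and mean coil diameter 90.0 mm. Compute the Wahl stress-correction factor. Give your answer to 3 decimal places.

1.192

C = D/d = 90.0/11.7 = 7.6923
K_W = (4C−1)/(4C−4) + 0.615/C = 29.769/26.769 + 0.0799 = 1.1920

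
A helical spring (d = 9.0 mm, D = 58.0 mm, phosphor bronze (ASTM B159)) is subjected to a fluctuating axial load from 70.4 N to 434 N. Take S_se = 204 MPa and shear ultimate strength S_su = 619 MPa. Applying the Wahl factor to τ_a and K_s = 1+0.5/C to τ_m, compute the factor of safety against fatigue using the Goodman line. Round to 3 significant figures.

3.21

C = D/d = 58.0/9.0 = 6.4444; K_W = (4C−1)/(4C−4)+0.615/C = 1.2332; K_s = 1+0.5/C = 1.0776
F_a = (F_max−F_min)/2 = 181.8 N; F_m = (F_max+F_min)/2 = 252.2 N
τ_a = K_W·8F_aD/(πd³) = 1.2332 × 36.833 = 45.422 MPa
τ_m = K_s·8F_mD/(πd³) = 1.0776 × 51.096 = 55.06 MPa
Goodman: 1/n_f = τ_a/S_se + τ_m/S_su = 45.422/204 + 55.06/619 = 0.22266 + 0.08895 = 0.31161
n_f = 1/0.31161 = 3.209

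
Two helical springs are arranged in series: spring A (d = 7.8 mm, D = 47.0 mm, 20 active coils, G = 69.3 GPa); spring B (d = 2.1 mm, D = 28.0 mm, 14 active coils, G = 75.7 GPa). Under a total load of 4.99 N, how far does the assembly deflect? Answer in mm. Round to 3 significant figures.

k_A = Gd⁴/(8D³N_a) = (69.3×10³)(7.8⁴)/(8·47.0³·20) = 15.442 N/mm
k_B = Gd⁴/(8D³N_a) = (75.7×10³)(2.1⁴)/(8·28.0³·14) = 0.5988 N/mm
Series: 1/k_eq = 1/15.442 + 1/0.5988 = 1.7348; k_eq = 0.57645 N/mm
δ = F/k_eq = 4.99/0.57645 = 8.6565 mm

8.66 mm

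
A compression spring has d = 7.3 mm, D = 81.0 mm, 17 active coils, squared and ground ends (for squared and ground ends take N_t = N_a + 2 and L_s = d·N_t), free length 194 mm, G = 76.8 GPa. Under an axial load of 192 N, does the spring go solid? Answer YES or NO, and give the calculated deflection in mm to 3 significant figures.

YES, δ = 63.6 mm

k = Gd⁴/(8D³N_a) = (76.8×10³)(7.3⁴)/(8·81.0³·17) = 3.0176 N/mm
N_t = 19; L_s = 7.3·19 = 138.7 mm; δ_solid = L₀ − L_s = 194 − 138.7 = 55.3 mm
δ = F/k = 192/3.0176 = 63.627 mm
δ ≥ δ_solid → spring goes solid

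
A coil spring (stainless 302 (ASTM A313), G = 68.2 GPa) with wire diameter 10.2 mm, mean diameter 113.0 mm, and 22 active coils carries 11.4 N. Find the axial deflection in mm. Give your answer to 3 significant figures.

3.92 mm

k = Gd⁴/(8D³N_a) = (68.2×10³)(10.2⁴)/(8·113.0³·22) = 2.9069 N/mm
δ = F/k = 11.4 / 2.9069 = 3.9216 mm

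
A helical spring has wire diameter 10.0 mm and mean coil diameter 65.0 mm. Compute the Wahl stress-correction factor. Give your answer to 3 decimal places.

1.231

C = D/d = 65.0/10.0 = 6.5000
K_W = (4C−1)/(4C−4) + 0.615/C = 25.000/22.000 + 0.0946 = 1.2310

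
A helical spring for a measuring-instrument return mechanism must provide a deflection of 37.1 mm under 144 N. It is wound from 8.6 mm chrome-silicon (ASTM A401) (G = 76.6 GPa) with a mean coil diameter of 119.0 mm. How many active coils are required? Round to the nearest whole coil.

Required rate k = F/δ = 144/37.1 = 3.8814 N/mm
N_a = Gd⁴/(8D³k) = (76.6×10³ × 8.6⁴)/(8 × 119.0³ × 3.8814)
    = 4.19008e+08 / 5.23262e+07 = 8.008 → 8 coils

8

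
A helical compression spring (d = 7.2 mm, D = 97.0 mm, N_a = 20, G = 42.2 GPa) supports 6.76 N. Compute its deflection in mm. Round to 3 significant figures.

8.70 mm

k = Gd⁴/(8D³N_a) = (42.2×10³)(7.2⁴)/(8·97.0³·20) = 0.77662 N/mm
δ = F/k = 6.76 / 0.77662 = 8.7044 mm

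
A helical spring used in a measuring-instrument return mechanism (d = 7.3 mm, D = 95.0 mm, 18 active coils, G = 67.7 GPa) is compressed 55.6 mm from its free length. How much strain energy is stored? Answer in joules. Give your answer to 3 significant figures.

k = Gd⁴/(8D³N_a) = (67.7×10³)(7.3⁴)/(8·95.0³·18) = 1.5572 N/mm
U = ½kδ² = 0.5 × 1.5572 × 55.6² = 2406.9 N·mm = 2.4069 J

2.41 J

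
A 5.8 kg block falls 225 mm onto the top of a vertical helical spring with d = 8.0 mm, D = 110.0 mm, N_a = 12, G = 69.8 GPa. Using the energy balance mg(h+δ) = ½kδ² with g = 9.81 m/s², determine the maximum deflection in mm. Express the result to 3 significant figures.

k = Gd⁴/(8D³N_a) = (69.8×10³)(8.0⁴)/(8·110.0³·12) = 2.2375 N/mm
W = mg = 5.8 × 9.81 = 56.898 N
½kδ² − Wδ − Wh = 0 → δ = (W + √(W² + 2kWh))/k
δ = (56.898 + √(3237.4 + 57289.6))/2.2375 = (56.898 + 246.02)/2.2375 = 135.38 mm

135 mm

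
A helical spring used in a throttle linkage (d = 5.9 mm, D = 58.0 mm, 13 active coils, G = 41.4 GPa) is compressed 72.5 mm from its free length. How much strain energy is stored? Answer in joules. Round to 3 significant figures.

k = Gd⁴/(8D³N_a) = (41.4×10³)(5.9⁴)/(8·58.0³·13) = 2.4722 N/mm
U = ½kδ² = 0.5 × 2.4722 × 72.5² = 6497.4 N·mm = 6.4974 J

6.50 J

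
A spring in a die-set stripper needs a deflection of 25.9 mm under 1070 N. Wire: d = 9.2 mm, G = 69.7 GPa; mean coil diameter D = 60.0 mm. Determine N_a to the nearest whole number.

7

Required rate k = F/δ = 1070/25.9 = 41.313 N/mm
N_a = Gd⁴/(8D³k) = (69.7×10³ × 9.2⁴)/(8 × 60.0³ × 41.313)
    = 4.99326e+08 / 7.13884e+07 = 6.994 → 7 coils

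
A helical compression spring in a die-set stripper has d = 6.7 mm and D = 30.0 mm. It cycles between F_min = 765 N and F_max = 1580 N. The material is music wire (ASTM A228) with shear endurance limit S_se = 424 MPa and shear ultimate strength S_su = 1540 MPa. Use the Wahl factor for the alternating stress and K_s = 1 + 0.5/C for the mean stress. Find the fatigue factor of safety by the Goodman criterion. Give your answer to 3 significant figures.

1.83

C = D/d = 30.0/6.7 = 4.4776; K_W = (4C−1)/(4C−4)+0.615/C = 1.3530; K_s = 1+0.5/C = 1.1117
F_a = (F_max−F_min)/2 = 407.5 N; F_m = (F_max+F_min)/2 = 1172.5 N
τ_a = K_W·8F_aD/(πd³) = 1.3530 × 103.51 = 140.04 MPa
τ_m = K_s·8F_mD/(πd³) = 1.1117 × 297.82 = 331.07 MPa
Goodman: 1/n_f = τ_a/S_se + τ_m/S_su = 140.04/424 + 331.07/1540 = 0.33029 + 0.21498 = 0.54528
n_f = 1/0.54528 = 1.834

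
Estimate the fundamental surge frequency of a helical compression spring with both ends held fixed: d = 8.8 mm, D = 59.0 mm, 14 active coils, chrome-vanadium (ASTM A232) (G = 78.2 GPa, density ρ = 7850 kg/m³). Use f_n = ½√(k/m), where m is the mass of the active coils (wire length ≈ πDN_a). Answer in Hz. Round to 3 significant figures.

k = Gd⁴/(8D³N_a) = (78.2×10³)(8.8⁴)/(8·59.0³·14) = 20.387 N/mm = 20387 N/m
Wire length L = πDN_a = π·59.0·14 = 2595 mm
m = ρ·(πd²/4)·L = 7850 × 60.821×10⁻⁶ m² × 2.595 m = 1.239 kg
f_n = ½√(k/m) = 0.5·√(20387/1.239) = 0.5·√(16455) = 64.139 Hz

64.1 Hz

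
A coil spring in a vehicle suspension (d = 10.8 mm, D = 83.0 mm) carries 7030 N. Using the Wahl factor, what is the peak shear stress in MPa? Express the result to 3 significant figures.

Spring index C = D/d = 83.0/10.8 = 7.6852
K_W = (4C−1)/(4C−4) + 0.615/C = 29.741/26.741 + 0.0800 = 1.1922
τ₀ = 8FD/(πd³) = 8·7030·83.0/(π·10.8³) = 4.66792e+06/3957.5 = 1179.5 MPa
τ_max = K·τ₀ = 1.1922 × 1179.5 = 1406.2 MPa

1410 MPa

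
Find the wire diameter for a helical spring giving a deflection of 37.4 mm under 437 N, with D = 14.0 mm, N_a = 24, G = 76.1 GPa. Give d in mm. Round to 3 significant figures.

Required rate k = F/δ = 437/37.4 = 11.684 N/mm
d = (8D³N_a·k / G)^(1/4) = (8·14.0³·24·11.684 / (76.1×10³))^0.25
  = (80.893)^0.25 = 2.9990 mm

3.00 mm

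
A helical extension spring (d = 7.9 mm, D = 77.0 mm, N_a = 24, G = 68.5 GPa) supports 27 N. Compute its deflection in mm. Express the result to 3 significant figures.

k = Gd⁴/(8D³N_a) = (68.5×10³)(7.9⁴)/(8·77.0³·24) = 3.0439 N/mm
δ = F/k = 27 / 3.0439 = 8.8703 mm

8.87 mm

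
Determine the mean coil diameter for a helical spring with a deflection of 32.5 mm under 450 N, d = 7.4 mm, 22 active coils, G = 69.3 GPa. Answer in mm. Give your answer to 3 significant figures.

Required rate k = F/δ = 450/32.5 = 13.846 N/mm
D = (Gd⁴/(8N_a·k))^(1/3) = (69.3×10³·7.4⁴/(8·22·13.846))^(1/3)
  = (85274.3)^(1/3) = 44.0155 mm

44.0 mm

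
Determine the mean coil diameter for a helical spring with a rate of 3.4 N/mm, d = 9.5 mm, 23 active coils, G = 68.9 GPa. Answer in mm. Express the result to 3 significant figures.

D = (Gd⁴/(8N_a·k))^(1/3) = (68.9×10³·9.5⁴/(8·23·3.4))^(1/3)
  = (897051)^(1/3) = 96.4434 mm

96.4 mm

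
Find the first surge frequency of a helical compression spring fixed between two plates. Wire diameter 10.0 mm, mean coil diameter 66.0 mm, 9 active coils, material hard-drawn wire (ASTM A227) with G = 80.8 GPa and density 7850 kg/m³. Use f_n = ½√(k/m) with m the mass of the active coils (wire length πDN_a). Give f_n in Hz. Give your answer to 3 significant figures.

92.1 Hz

k = Gd⁴/(8D³N_a) = (80.8×10³)(10.0⁴)/(8·66.0³·9) = 39.034 N/mm = 39034 N/m
Wire length L = πDN_a = π·66.0·9 = 1866.1 mm
m = ρ·(πd²/4)·L = 7850 × 78.54×10⁻⁶ m² × 1.8661 m = 1.1505 kg
f_n = ½√(k/m) = 0.5·√(39034/1.1505) = 0.5·√(33927) = 92.097 Hz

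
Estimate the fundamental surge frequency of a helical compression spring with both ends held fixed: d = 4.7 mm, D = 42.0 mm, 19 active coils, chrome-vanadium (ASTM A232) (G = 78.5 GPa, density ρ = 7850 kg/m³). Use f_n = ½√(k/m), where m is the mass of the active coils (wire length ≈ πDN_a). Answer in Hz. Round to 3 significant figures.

k = Gd⁴/(8D³N_a) = (78.5×10³)(4.7⁴)/(8·42.0³·19) = 3.4015 N/mm = 3401.5 N/m
Wire length L = πDN_a = π·42.0·19 = 2507 mm
m = ρ·(πd²/4)·L = 7850 × 17.349×10⁻⁶ m² × 2.507 m = 0.34143 kg
f_n = ½√(k/m) = 0.5·√(3401.5/0.34143) = 0.5·√(9962.3) = 49.906 Hz

49.9 Hz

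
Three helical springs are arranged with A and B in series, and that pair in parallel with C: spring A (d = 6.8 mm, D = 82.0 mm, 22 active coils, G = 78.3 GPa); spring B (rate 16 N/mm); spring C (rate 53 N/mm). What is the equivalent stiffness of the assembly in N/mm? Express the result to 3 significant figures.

54.6 N/mm

k_A = Gd⁴/(8D³N_a) = (78.3×10³)(6.8⁴)/(8·82.0³·22) = 1.7252 N/mm
Springs A,B series: k_AB = 1/(1/1.7252+1/16) = 1.5573 N/mm; parallel with C: k_eq = 1.5573+53 = 54.557 N/mm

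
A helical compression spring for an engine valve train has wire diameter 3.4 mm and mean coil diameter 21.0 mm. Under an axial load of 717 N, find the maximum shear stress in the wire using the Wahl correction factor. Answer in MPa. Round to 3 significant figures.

1210 MPa

Spring index C = D/d = 21.0/3.4 = 6.1765
K_W = (4C−1)/(4C−4) + 0.615/C = 23.706/20.706 + 0.0996 = 1.2445
τ₀ = 8FD/(πd³) = 8·717·21.0/(π·3.4³) = 120456/123.48 = 975.53 MPa
τ_max = K·τ₀ = 1.2445 × 975.53 = 1214 MPa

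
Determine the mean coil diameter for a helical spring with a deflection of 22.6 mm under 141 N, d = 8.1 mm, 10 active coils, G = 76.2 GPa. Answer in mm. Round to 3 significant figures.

86.9 mm

Required rate k = F/δ = 141/22.6 = 6.2389 N/mm
D = (Gd⁴/(8N_a·k))^(1/3) = (76.2×10³·8.1⁴/(8·10·6.2389))^(1/3)
  = (657195)^(1/3) = 86.9424 mm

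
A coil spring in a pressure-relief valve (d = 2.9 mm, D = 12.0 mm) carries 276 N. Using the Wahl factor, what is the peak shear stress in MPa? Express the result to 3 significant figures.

480 MPa

Spring index C = D/d = 12.0/2.9 = 4.1379
K_W = (4C−1)/(4C−4) + 0.615/C = 15.552/12.552 + 0.1486 = 1.3876
τ₀ = 8FD/(πd³) = 8·276·12.0/(π·2.9³) = 26496/76.62 = 345.81 MPa
τ_max = K·τ₀ = 1.3876 × 345.81 = 479.86 MPa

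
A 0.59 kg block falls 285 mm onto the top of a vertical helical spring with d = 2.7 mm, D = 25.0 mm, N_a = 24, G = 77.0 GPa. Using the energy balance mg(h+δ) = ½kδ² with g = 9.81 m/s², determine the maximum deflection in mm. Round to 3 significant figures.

k = Gd⁴/(8D³N_a) = (77.0×10³)(2.7⁴)/(8·25.0³·24) = 1.364 N/mm
W = mg = 0.59 × 9.81 = 5.7879 N
½kδ² − Wδ − Wh = 0 → δ = (W + √(W² + 2kWh))/k
δ = (5.7879 + √(33.5 + 4500.08))/1.364 = (5.7879 + 67.332)/1.364 = 53.606 mm

53.6 mm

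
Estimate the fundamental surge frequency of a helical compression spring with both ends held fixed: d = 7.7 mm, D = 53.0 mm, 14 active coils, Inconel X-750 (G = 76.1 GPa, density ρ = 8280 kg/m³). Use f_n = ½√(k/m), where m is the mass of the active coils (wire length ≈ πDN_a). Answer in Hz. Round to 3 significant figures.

k = Gd⁴/(8D³N_a) = (76.1×10³)(7.7⁴)/(8·53.0³·14) = 16.044 N/mm = 16044 N/m
Wire length L = πDN_a = π·53.0·14 = 2331.1 mm
m = ρ·(πd²/4)·L = 8280 × 46.566×10⁻⁶ m² × 2.3311 m = 0.89878 kg
f_n = ½√(k/m) = 0.5·√(16044/0.89878) = 0.5·√(17850) = 66.803 Hz

66.8 Hz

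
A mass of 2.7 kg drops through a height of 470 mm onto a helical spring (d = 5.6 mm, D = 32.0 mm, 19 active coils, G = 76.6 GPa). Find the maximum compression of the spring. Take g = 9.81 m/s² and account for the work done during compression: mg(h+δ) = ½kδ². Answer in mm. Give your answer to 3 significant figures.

k = Gd⁴/(8D³N_a) = (76.6×10³)(5.6⁴)/(8·32.0³·19) = 15.125 N/mm
W = mg = 2.7 × 9.81 = 26.487 N
½kδ² − Wδ − Wh = 0 → δ = (W + √(W² + 2kWh))/k
δ = (26.487 + √(701.56 + 376572))/15.125 = (26.487 + 614.23)/15.125 = 42.362 mm

42.4 mm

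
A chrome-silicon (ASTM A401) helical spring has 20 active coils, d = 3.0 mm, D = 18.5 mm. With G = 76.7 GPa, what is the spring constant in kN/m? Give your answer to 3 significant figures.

6.13 kN/m

k = Gd⁴/(8D³N_a) = (76.7×10³ × 3.0⁴) / (8 × 18.5³ × 20)
  = 6.2127e+06 / 1.01306e+06 = 6.1326 N/mm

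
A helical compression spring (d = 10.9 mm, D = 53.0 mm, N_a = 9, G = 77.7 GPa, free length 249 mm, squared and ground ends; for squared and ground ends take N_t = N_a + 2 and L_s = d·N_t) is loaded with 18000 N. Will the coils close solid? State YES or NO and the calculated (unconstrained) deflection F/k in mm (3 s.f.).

k = Gd⁴/(8D³N_a) = (77.7×10³)(10.9⁴)/(8·53.0³·9) = 102.32 N/mm
N_t = 11; L_s = 10.9·11 = 119.9 mm; δ_solid = L₀ − L_s = 249 − 119.9 = 129.1 mm
δ = F/k = 18000/102.32 = 175.92 mm
δ ≥ δ_solid → spring goes solid

YES, δ = 176 mm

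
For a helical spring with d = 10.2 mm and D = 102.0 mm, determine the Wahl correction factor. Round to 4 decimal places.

C = D/d = 102.0/10.2 = 10.0000
K_W = (4C−1)/(4C−4) + 0.615/C = 39.000/36.000 + 0.0615 = 1.1448

1.1448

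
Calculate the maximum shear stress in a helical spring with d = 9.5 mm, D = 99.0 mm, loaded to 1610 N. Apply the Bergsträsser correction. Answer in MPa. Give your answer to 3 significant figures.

Spring index C = D/d = 99.0/9.5 = 10.4211
K_B = (4C+2)/(4C−3) = 43.684/38.684 = 1.1293
τ₀ = 8FD/(πd³) = 8·1610·99.0/(π·9.5³) = 1.27512e+06/2693.5 = 473.4 MPa
τ_max = K·τ₀ = 1.1293 × 473.4 = 534.59 MPa

535 MPa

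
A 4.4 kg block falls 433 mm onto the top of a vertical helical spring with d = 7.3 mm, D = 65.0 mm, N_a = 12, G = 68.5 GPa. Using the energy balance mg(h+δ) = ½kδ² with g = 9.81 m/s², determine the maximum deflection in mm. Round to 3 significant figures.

77.3 mm

k = Gd⁴/(8D³N_a) = (68.5×10³)(7.3⁴)/(8·65.0³·12) = 7.3785 N/mm
W = mg = 4.4 × 9.81 = 43.164 N
½kδ² − Wδ − Wh = 0 → δ = (W + √(W² + 2kWh))/k
δ = (43.164 + √(1863.1 + 275810))/7.3785 = (43.164 + 526.95)/7.3785 = 77.266 mm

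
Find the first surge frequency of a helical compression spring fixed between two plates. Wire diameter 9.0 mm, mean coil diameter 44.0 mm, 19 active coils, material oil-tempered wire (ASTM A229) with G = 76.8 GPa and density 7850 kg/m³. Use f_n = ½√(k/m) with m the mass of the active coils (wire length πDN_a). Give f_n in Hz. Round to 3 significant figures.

86.1 Hz

k = Gd⁴/(8D³N_a) = (76.8×10³)(9.0⁴)/(8·44.0³·19) = 38.916 N/mm = 38916 N/m
Wire length L = πDN_a = π·44.0·19 = 2626.4 mm
m = ρ·(πd²/4)·L = 7850 × 63.617×10⁻⁶ m² × 2.6264 m = 1.3116 kg
f_n = ½√(k/m) = 0.5·√(38916/1.3116) = 0.5·√(29671) = 86.126 Hz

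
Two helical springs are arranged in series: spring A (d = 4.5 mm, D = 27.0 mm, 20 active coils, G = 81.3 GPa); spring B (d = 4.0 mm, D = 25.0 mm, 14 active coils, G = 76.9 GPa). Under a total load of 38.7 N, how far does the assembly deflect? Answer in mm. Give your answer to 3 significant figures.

7.10 mm

k_A = Gd⁴/(8D³N_a) = (81.3×10³)(4.5⁴)/(8·27.0³·20) = 10.586 N/mm
k_B = Gd⁴/(8D³N_a) = (76.9×10³)(4.0⁴)/(8·25.0³·14) = 11.249 N/mm
Series: 1/k_eq = 1/10.586 + 1/11.249 = 0.18336; k_eq = 5.4538 N/mm
δ = F/k_eq = 38.7/5.4538 = 7.096 mm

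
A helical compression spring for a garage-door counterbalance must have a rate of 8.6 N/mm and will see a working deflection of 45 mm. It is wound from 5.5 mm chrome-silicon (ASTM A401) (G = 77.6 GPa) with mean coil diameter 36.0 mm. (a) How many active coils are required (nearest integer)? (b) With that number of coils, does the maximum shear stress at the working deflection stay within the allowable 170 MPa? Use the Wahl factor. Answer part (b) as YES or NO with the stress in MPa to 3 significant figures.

(a) 22 coils; (b) NO, τ_max = 264 MPa

N_a = Gd⁴/(8D³k) = (77.6×10³)(5.5⁴)/(8·36.0³·8.6) = 22.12 → N_a = 22
Actual rate k = Gd⁴/(8D³·22) = 8.6475 N/mm
Working load F = kδ = 8.6475·45 = 389.14 N
C = 36.0/5.5 = 6.5455; K_W = (4C−1)/(4C−4)+0.615/C = 1.2292
τ_max = K_W·8FD/(πd³) = 1.2292·214.42 = 263.56 MPa
τ_max > 170 MPa → exceeds allowable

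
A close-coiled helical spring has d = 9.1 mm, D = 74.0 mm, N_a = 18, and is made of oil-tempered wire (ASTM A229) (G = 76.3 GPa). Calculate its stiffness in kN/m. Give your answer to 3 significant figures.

8.97 kN/m

k = Gd⁴/(8D³N_a) = (76.3×10³ × 9.1⁴) / (8 × 74.0³ × 18)
  = 5.23227e+08 / 5.83523e+07 = 8.9667 N/mm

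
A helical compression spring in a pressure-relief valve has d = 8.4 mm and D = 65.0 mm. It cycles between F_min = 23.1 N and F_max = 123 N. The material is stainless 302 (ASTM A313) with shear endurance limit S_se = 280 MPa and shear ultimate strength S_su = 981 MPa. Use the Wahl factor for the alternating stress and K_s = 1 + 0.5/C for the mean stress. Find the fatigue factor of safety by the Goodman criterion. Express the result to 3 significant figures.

12.3

C = D/d = 65.0/8.4 = 7.7381; K_W = (4C−1)/(4C−4)+0.615/C = 1.1908; K_s = 1+0.5/C = 1.0646
F_a = (F_max−F_min)/2 = 49.95 N; F_m = (F_max+F_min)/2 = 73.05 N
τ_a = K_W·8F_aD/(πd³) = 1.1908 × 13.949 = 16.611 MPa
τ_m = K_s·8F_mD/(πd³) = 1.0646 × 20.4 = 21.718 MPa
Goodman: 1/n_f = τ_a/S_se + τ_m/S_su = 16.611/280 + 21.718/981 = 0.05932 + 0.02214 = 0.081463
n_f = 1/0.081463 = 12.28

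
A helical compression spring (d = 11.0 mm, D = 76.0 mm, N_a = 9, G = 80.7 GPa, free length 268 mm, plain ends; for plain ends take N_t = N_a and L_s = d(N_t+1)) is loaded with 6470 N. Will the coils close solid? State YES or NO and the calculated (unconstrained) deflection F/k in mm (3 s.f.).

k = Gd⁴/(8D³N_a) = (80.7×10³)(11.0⁴)/(8·76.0³·9) = 37.383 N/mm
N_t = 9; L_s = 11.0·10 = 110 mm; δ_solid = L₀ − L_s = 268 − 110 = 158 mm
δ = F/k = 6470/37.383 = 173.07 mm
δ ≥ δ_solid → spring goes solid

YES, δ = 173 mm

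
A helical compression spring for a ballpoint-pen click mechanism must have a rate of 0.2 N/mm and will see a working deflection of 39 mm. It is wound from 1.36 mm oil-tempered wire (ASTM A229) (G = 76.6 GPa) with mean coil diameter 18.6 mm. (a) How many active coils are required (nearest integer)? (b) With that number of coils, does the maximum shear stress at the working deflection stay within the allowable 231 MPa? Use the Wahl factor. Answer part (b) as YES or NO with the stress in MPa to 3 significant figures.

(a) 25 coils; (b) YES, τ_max = 165 MPa

N_a = Gd⁴/(8D³k) = (76.6×10³)(1.36⁴)/(8·18.6³·0.2) = 25.45 → N_a = 25
Actual rate k = Gd⁴/(8D³·25) = 0.20362 N/mm
Working load F = kδ = 0.20362·39 = 7.9411 N
C = 18.6/1.36 = 13.6765; K_W = (4C−1)/(4C−4)+0.615/C = 1.1041
τ_max = K_W·8FD/(πd³) = 1.1041·149.53 = 165.1 MPa
τ_max ≤ 231 MPa → acceptable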